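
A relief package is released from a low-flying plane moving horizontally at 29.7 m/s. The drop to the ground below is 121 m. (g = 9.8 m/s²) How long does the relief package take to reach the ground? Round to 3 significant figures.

The horizontal speed doesn't affect the fall. With v_y0 = 0, h = ½ g t².
t = √(2 × 121 / 9.8) = √24.69 = 4.97 s.

4.97 s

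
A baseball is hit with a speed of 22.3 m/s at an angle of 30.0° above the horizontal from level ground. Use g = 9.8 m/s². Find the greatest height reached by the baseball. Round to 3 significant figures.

6.34 m

Vertical component of launch velocity: v_y = 22.3 sin 30.0° = 11.15 m/s.
At the highest point the vertical velocity is zero, so v_y² = 2 g h_max.
h_max = (11.15)² / (2 × 9.8) = 124.3 / 19.60 = 6.34 m.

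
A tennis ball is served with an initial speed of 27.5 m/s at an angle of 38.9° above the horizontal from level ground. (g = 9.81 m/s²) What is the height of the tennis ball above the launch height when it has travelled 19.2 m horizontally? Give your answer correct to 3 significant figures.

v_x = 27.5 cos 38.9° = 21.40 m/s, v_y0 = 27.5 sin 38.9° = 17.27 m/s.
Time to reach x = 19.2 m: t = x / v_x = 19.2 / 21.40 = 0.8972 s.
y = v_y0 t − ½ g t² = 17.27×0.8972 − 4.905×0.8972² = 11.5 m.

11.5 m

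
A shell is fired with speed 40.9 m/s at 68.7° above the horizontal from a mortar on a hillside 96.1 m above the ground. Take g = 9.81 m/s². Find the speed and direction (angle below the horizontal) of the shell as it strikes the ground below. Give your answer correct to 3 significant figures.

v_x = 40.9 cos 68.7° = 14.86 m/s (constant).
|v_y| at impact = √((38.11)² + 2×9.81×96.1) = 57.77 m/s.
Speed = √(14.86² + 57.77²) = 59.7 m/s; angle = arctan(57.77/14.86) = 75.6° below horizontal.

59.7 m/s at 75.6° below the horizontal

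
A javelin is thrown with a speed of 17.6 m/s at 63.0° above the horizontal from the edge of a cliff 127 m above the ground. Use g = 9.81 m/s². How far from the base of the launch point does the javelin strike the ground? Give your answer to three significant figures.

55.4 m

Components: v_x = 17.6 cos 63.0° = 7.990 m/s, v_y = 17.6 sin 63.0° = 15.68 m/s.
Vertical: 0 = 127 + 15.68 t − ½(9.81) t² ⇒ 4.905 t² − 15.68 t − 127 = 0.
t = [15.68 + √(245.9 + 2492)] / 9.810 = 6.932 s.
Horizontal: R = v_x · t = 7.990 × 6.932 = 55.4 m.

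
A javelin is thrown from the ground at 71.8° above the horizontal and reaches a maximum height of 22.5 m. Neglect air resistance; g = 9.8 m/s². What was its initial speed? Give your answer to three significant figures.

22.1 m/s

At maximum height v_y = 0, so (v₀ sin θ)² = 2 g H.
v₀ sin 71.8° = √(2 × 9.8 × 22.5) = 21.00 m/s.
v₀ = 21.00 / sin 71.8° = 21.00 / 0.9500 = 22.1 m/s.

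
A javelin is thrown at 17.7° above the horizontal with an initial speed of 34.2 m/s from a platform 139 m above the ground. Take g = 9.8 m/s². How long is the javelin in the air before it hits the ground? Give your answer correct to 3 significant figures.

Vertical component: v_y = 34.2 sin 17.7° = 10.40 m/s.
Taking up as positive with launch at y = 139 m, landing at y = 0: 0 = 139 + 10.40 t − ½(9.8) t².
Solving 4.900 t² − 10.40 t − 139 = 0 gives t = [10.40 + √(10.40² + 4·4.900·139)] / 9.800 = 6.49 s.

6.49 s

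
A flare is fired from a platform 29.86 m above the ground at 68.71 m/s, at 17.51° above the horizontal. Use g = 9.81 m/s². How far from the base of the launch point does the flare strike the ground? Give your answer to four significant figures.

Components: v_x = 68.71 cos 17.51° = 65.526 m/s, v_y = 68.71 sin 17.51° = 20.673 m/s.
Vertical: 0 = 29.86 + 20.673 t − ½(9.81) t² ⇒ 4.905 t² − 20.673 t − 29.86 = 0.
t = [20.673 + √(427.37 + 585.85)] / 9.810 = 5.3521 s.
Horizontal: R = v_x · t = 65.526 × 5.3521 = 350.7 m.

350.7 m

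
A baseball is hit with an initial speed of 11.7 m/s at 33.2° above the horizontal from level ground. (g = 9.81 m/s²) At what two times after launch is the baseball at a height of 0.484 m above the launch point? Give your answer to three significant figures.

v_y0 = 11.7 sin 33.2° = 6.406 m/s.
Set y = v_y0 t − ½ g t² = 0.484: 4.905 t² − 6.406 t + 0.484 = 0.
t = [6.406 ± √(41.04 − 9.496)] / 9.81 = (6.406 ± 5.616) / 9.81, giving t = 0.0805 s or t = 1.23 s.
So the baseball is at 0.484 m at t = 0.0805 s (rising) and t = 1.23 s (falling).

0.0805 s and 1.23 s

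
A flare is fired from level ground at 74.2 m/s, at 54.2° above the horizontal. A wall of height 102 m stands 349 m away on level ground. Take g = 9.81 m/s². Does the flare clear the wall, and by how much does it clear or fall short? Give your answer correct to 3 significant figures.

v_x = 74.2 cos 54.2° = 43.40 m/s; v_y0 = 74.2 sin 54.2° = 60.18 m/s.
Time to reach the wall: t = 349 / 43.40 = 8.041 s.
Height at that point: y = 60.18×8.041 − 4.905×8.041² = 166.8 m.
That is 166.8 − 102 = 64.8 m above the top of the wall, so the flare clears it.

Yes — it clears the wall by 64.8 m.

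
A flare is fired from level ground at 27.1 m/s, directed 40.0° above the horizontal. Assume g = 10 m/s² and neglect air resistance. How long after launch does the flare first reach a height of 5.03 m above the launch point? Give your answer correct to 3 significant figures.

0.318 s

v_y0 = 27.1 sin 40.0° = 17.42 m/s.
Set y = v_y0 t − ½ g t² = 5.03: 5.000 t² − 17.42 t + 5.03 = 0.
t = [17.42 ± √(303.5 − 100.6)] / 10 = (17.42 ± 14.24) / 10, giving t = 0.318 s or t = 3.17 s.
The flare is on the way up at the first time, so t = 0.318 s.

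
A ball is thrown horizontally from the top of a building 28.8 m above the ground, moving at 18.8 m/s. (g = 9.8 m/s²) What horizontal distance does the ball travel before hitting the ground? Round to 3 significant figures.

Initial vertical velocity is zero, so the fall time comes from h = ½ g t²: t = √(2 × 28.8 / 9.8) = 2.424 s.
Horizontal motion is uniform at 18.8 m/s, so x = 18.8 × 2.424 = 45.6 m.

45.6 m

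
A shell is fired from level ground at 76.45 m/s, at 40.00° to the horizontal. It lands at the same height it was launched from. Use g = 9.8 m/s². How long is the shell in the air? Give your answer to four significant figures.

10.03 s

Vertical component: v_y = 76.45 sin 40.00° = 49.141 m/s.
For a projectile landing at launch height, time of flight is t = 2 v_y / g = 2 × 49.141 / 9.8 = 10.03 s.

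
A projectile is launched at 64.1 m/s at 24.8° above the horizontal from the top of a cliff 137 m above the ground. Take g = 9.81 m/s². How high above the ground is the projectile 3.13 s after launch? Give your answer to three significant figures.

173 m

v_y0 = 64.1 sin 24.8° = 26.89 m/s.
y(t) = 137 + v_y0 t − ½ g t² = 137 + 26.89×3.13 − ½×9.81×3.13² = 173 m.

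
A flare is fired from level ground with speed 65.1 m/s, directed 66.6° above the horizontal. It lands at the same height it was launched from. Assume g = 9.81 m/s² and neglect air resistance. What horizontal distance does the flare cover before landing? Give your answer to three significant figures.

Components: v_x = 65.1 cos 66.6° = 25.85 m/s, v_y = 65.1 sin 66.6° = 59.75 m/s.
Time of flight (same landing height): t = 2 v_y / g = 2 × 59.75 / 9.81 = 12.18 s.
Range: R = v_x · t = 25.85 × 12.18 = 315 m.

315 m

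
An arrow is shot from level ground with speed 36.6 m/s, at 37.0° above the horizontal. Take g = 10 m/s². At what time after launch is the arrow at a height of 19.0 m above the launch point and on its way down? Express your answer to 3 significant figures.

v_y0 = 36.6 sin 37.0° = 22.03 m/s.
Set y = v_y0 t − ½ g t² = 19.0: 5.000 t² − 22.03 t + 19.0 = 0.
t = [22.03 ± √(485.3 − 380.0)] / 10 = (22.03 ± 10.26) / 10, giving t = 1.18 s or t = 3.23 s.
On the way down corresponds to the larger root: t = 3.23 s.

3.23 s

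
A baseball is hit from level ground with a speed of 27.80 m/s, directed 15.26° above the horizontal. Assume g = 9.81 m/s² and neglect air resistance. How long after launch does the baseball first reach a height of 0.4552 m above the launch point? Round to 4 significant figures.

v_y0 = 27.80 sin 15.26° = 7.3169 m/s.
Set y = v_y0 t − ½ g t² = 0.4552: 4.905 t² − 7.3169 t + 0.4552 = 0.
t = [7.3169 ± √(53.537 − 8.9310)] / 9.81 = (7.3169 ± 6.6788) / 9.81, giving t = 0.06505 s or t = 1.427 s.
The baseball is on the way up at the first time, so t = 0.06505 s.

0.06505 s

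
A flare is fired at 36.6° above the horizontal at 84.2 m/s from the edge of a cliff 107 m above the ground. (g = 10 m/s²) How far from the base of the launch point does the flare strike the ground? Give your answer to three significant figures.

801 m

Components: v_x = 84.2 cos 36.6° = 67.60 m/s, v_y = 84.2 sin 36.6° = 50.20 m/s.
Vertical: 0 = 107 + 50.20 t − ½(10) t² ⇒ 5.000 t² − 50.20 t − 107 = 0.
t = [50.20 + √(2520 + 2140)] / 10.00 = 11.85 s.
Horizontal: R = v_x · t = 67.60 × 11.85 = 801 m.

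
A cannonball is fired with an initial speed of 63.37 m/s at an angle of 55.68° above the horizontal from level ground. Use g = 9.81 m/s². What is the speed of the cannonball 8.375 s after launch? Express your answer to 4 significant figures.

v_x = 63.37 cos 55.68° = 35.729 m/s (constant).
v_y(t) = 63.37 sin 55.68° − g t = 52.337 − 9.81 × 8.375 = -29.822 m/s.
Speed = √(v_x² + v_y²) = √(1276.6 + 889.35) = 46.54 m/s.

46.54 m/s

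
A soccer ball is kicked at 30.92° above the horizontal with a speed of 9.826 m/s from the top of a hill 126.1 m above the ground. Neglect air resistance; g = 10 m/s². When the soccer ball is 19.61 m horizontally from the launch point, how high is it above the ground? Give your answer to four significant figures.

110.8 m

v_x = 9.826 cos 30.92° = 8.4296 m/s, v_y0 = 9.826 sin 30.92° = 5.0490 m/s.
Time to reach x = 19.61 m: t = x / v_x = 19.61 / 8.4296 = 2.3263 s.
y = 126.1 + v_y0 t − ½ g t² = 126.1 + 5.0490×2.3263 − 5.000×2.3263² = 110.8 m.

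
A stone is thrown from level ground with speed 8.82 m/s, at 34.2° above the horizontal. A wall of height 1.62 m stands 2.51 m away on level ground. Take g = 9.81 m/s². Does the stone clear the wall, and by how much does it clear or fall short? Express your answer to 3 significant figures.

No — it falls 0.495 m short of clearing the wall.

v_x = 8.82 cos 34.2° = 7.295 m/s; v_y0 = 8.82 sin 34.2° = 4.958 m/s.
Time to reach the wall: t = 2.51 / 7.295 = 0.3441 s.
Height at that point: y = 4.958×0.3441 − 4.905×0.3441² = 1.125 m.
That is 1.62 − 1.125 = 0.495 m below the top of the wall, so the stone does not clear it.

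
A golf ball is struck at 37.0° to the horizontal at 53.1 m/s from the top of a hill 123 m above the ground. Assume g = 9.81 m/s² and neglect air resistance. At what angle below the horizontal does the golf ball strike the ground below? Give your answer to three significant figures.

v_x = 53.1 cos 37.0° = 42.41 m/s.
At impact |v_y| = √(v_y0² + 2 g h) = √(31.96² + 2×9.81×123) = 58.61 m/s.
Angle below horizontal = arctan(|v_y| / v_x) = arctan(58.61 / 42.41) = 54.1°.

54.1°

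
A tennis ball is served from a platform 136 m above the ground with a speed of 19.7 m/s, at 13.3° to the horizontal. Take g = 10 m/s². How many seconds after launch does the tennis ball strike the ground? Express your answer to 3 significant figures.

Vertical component: v_y = 19.7 sin 13.3° = 4.532 m/s.
Taking up as positive with launch at y = 136 m, landing at y = 0: 0 = 136 + 4.532 t − ½(10) t².
Solving 5.000 t² − 4.532 t − 136 = 0 gives t = [4.532 + √(4.532² + 4·5.000·136)] / 10.00 = 5.69 s.

5.69 s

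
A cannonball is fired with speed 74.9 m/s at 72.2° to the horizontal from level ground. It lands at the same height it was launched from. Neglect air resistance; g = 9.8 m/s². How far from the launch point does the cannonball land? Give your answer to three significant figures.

For level ground, R = v₀² sin(2θ) / g.
sin(2 × 72.2°) = sin 144.4° = 0.5821.
R = (74.9)² × 0.5821 / 9.8 = 333 m.

333 m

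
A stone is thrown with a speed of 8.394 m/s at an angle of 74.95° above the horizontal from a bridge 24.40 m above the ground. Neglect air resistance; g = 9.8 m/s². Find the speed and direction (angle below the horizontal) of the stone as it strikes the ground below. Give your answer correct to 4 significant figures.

v_x = 8.394 cos 74.95° = 2.1796 m/s (constant).
|v_y| at impact = √((8.1061)² + 2×9.8×24.40) = 23.323 m/s.
Speed = √(2.1796² + 23.323²) = 23.42 m/s; angle = arctan(23.323/2.1796) = 84.66° below horizontal.

23.42 m/s at 84.66° below the horizontal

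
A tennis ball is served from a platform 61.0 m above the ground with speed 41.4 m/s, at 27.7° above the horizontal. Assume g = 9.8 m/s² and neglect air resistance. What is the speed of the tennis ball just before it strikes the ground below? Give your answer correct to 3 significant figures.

53.9 m/s

v_x = 41.4 cos 27.7° = 36.66 m/s is unchanged throughout.
For the vertical component, v_y² = v_y0² + 2 g h = (19.24)² + 2×9.8×61.0 = 1566, so |v_y| = 39.57 m/s.
Impact speed = √(v_x² + v_y²) = √(1344 + 1566) = 53.9 m/s.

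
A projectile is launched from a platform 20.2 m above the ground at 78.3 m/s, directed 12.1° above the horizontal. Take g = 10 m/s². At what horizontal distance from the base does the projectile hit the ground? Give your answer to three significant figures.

Components: v_x = 78.3 cos 12.1° = 76.56 m/s, v_y = 78.3 sin 12.1° = 16.41 m/s.
Vertical: 0 = 20.2 + 16.41 t − ½(10) t² ⇒ 5.000 t² − 16.41 t − 20.2 = 0.
t = [16.41 + √(269.3 + 404.0)] / 10.00 = 4.236 s.
Horizontal: R = v_x · t = 76.56 × 4.236 = 324 m.

324 m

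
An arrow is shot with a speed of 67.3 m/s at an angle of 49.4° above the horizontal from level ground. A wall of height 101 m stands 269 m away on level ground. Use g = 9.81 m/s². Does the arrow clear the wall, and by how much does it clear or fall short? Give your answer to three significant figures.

v_x = 67.3 cos 49.4° = 43.80 m/s; v_y0 = 67.3 sin 49.4° = 51.10 m/s.
Time to reach the wall: t = 269 / 43.80 = 6.142 s.
Height at that point: y = 51.10×6.142 − 4.905×6.142² = 128.8 m.
That is 128.8 − 101 = 27.8 m above the top of the wall, so the arrow clears it.

Yes — it clears the wall by 27.8 m.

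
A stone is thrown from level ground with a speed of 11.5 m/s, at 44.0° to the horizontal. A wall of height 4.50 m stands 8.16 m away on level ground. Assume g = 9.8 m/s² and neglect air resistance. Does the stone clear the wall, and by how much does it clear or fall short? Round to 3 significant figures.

No — it falls 1.39 m short of clearing the wall.

v_x = 11.5 cos 44.0° = 8.272 m/s; v_y0 = 11.5 sin 44.0° = 7.989 m/s.
Time to reach the wall: t = 8.16 / 8.272 = 0.9865 s.
Height at that point: y = 7.989×0.9865 − 4.900×0.9865² = 3.113 m.
That is 4.50 − 3.113 = 1.39 m below the top of the wall, so the stone does not clear it.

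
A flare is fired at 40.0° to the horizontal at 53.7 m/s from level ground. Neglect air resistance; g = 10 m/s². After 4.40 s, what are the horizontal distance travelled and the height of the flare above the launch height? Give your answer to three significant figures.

x = 181 m, y = 55.1 m

v_x = 53.7 cos 40.0° = 41.14 m/s; v_y0 = 53.7 sin 40.0° = 34.52 m/s.
x = v_x t = 41.14 × 4.40 = 181 m.
y = v_y0 t − ½ g t² = 34.52×4.40 − 5.000×4.40² = 55.1 m.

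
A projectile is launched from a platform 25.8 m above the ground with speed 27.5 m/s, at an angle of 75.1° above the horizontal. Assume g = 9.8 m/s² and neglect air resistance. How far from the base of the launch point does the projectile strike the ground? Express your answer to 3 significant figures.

Components: v_x = 27.5 cos 75.1° = 7.071 m/s, v_y = 27.5 sin 75.1° = 26.58 m/s.
Vertical: 0 = 25.8 + 26.58 t − ½(9.8) t² ⇒ 4.900 t² − 26.58 t − 25.8 = 0.
t = [26.58 + √(706.5 + 505.7)] / 9.800 = 6.265 s.
Horizontal: R = v_x · t = 7.071 × 6.265 = 44.3 m.

44.3 m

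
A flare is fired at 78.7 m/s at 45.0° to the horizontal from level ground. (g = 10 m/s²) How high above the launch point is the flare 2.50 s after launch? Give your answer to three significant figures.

v_y0 = 78.7 sin 45.0° = 55.65 m/s.
y(t) = v_y0 t − ½ g t² = 55.65×2.50 − 5.000×2.50² = 108 m.

108 m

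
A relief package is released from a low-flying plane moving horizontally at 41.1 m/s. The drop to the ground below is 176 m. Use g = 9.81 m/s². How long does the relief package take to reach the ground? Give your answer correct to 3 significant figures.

5.99 s

The horizontal speed doesn't affect the fall. With v_y0 = 0, h = ½ g t².
t = √(2 × 176 / 9.81) = √35.88 = 5.99 s.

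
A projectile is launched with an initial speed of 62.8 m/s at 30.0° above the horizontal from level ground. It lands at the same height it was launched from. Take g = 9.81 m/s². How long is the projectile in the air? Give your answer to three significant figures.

6.40 s

Vertical component: v_y = 62.8 sin 30.0° = 31.40 m/s.
For a projectile landing at launch height, time of flight is t = 2 v_y / g = 2 × 31.40 / 9.81 = 6.40 s.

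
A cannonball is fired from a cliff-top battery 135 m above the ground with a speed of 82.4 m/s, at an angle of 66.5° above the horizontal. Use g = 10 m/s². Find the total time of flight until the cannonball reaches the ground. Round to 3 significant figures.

16.7 s

Vertical component: v_y = 82.4 sin 66.5° = 75.57 m/s.
Taking up as positive with launch at y = 135 m, landing at y = 0: 0 = 135 + 75.57 t − ½(10) t².
Solving 5.000 t² − 75.57 t − 135 = 0 gives t = [75.57 + √(75.57² + 4·5.000·135)] / 10.00 = 16.7 s.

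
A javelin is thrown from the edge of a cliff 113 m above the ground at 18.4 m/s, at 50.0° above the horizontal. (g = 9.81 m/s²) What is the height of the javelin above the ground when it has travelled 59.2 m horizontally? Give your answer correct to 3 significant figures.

v_x = 18.4 cos 50.0° = 11.83 m/s, v_y0 = 18.4 sin 50.0° = 14.10 m/s.
Time to reach x = 59.2 m: t = x / v_x = 59.2 / 11.83 = 5.004 s.
y = 113 + v_y0 t − ½ g t² = 113 + 14.10×5.004 − 4.905×5.004² = 60.7 m.

60.7 m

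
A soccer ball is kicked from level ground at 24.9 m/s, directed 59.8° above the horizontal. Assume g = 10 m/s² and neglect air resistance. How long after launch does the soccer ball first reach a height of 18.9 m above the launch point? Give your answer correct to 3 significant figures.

v_y0 = 24.9 sin 59.8° = 21.52 m/s.
Set y = v_y0 t − ½ g t² = 18.9: 5.000 t² − 21.52 t + 18.9 = 0.
t = [21.52 ± √(463.1 − 378.0)] / 10 = (21.52 ± 9.225) / 10, giving t = 1.23 s or t = 3.07 s.
The soccer ball is on the way up at the first time, so t = 1.23 s.

1.23 s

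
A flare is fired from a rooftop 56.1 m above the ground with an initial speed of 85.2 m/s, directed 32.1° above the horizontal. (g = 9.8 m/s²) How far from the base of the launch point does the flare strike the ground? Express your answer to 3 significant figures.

Components: v_x = 85.2 cos 32.1° = 72.17 m/s, v_y = 85.2 sin 32.1° = 45.28 m/s.
Vertical: 0 = 56.1 + 45.28 t − ½(9.8) t² ⇒ 4.900 t² − 45.28 t − 56.1 = 0.
t = [45.28 + √(2050 + 1100)] / 9.800 = 10.35 s.
Horizontal: R = v_x · t = 72.17 × 10.35 = 747 m.

747 m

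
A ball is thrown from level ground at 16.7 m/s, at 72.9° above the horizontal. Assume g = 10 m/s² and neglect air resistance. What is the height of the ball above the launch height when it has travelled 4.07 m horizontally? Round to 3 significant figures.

9.79 m

v_x = 16.7 cos 72.9° = 4.910 m/s, v_y0 = 16.7 sin 72.9° = 15.96 m/s.
Time to reach x = 4.07 m: t = x / v_x = 4.07 / 4.910 = 0.8289 s.
y = v_y0 t − ½ g t² = 15.96×0.8289 − 5.000×0.8289² = 9.79 m.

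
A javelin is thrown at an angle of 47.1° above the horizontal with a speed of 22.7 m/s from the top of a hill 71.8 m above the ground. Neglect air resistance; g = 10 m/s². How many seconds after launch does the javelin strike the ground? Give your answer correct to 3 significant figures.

Vertical component: v_y = 22.7 sin 47.1° = 16.63 m/s.
Taking up as positive with launch at y = 71.8 m, landing at y = 0: 0 = 71.8 + 16.63 t − ½(10) t².
Solving 5.000 t² − 16.63 t − 71.8 = 0 gives t = [16.63 + √(16.63² + 4·5.000·71.8)] / 10.00 = 5.80 s.

5.80 s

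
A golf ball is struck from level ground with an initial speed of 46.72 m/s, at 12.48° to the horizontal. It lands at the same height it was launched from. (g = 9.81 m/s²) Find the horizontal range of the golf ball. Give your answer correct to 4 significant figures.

Components: v_x = 46.72 cos 12.48° = 45.616 m/s, v_y = 46.72 sin 12.48° = 10.096 m/s.
Time of flight (same landing height): t = 2 v_y / g = 2 × 10.096 / 9.81 = 2.0583 s.
Range: R = v_x · t = 45.616 × 2.0583 = 93.89 m.

93.89 m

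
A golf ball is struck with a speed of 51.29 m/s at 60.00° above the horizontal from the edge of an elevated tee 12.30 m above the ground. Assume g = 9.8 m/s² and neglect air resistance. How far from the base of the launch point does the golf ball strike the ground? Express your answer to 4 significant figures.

239.4 m

Components: v_x = 51.29 cos 60.00° = 25.645 m/s, v_y = 51.29 sin 60.00° = 44.418 m/s.
Vertical: 0 = 12.30 + 44.418 t − ½(9.8) t² ⇒ 4.900 t² − 44.418 t − 12.30 = 0.
t = [44.418 + √(1973.0 + 241.08)] / 9.800 = 9.3339 s.
Horizontal: R = v_x · t = 25.645 × 9.3339 = 239.4 m.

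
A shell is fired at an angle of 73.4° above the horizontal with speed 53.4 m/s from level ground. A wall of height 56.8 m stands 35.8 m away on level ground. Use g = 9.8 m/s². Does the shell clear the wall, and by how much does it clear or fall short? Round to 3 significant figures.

v_x = 53.4 cos 73.4° = 15.26 m/s; v_y0 = 53.4 sin 73.4° = 51.17 m/s.
Time to reach the wall: t = 35.8 / 15.26 = 2.346 s.
Height at that point: y = 51.17×2.346 − 4.900×2.346² = 93.08 m.
That is 93.08 − 56.8 = 36.3 m above the top of the wall, so the shell clears it.

Yes — it clears the wall by 36.3 m.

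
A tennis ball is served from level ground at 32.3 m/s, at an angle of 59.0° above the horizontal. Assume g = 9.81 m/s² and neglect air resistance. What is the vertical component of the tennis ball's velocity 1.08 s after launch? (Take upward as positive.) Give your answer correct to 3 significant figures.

17.1 m/s

Initial vertical component: v_y0 = 32.3 sin 59.0° = 27.69 m/s.
v_y(t) = v_y0 − g t = 27.69 − 9.81 × 1.08 = 17.1 m/s.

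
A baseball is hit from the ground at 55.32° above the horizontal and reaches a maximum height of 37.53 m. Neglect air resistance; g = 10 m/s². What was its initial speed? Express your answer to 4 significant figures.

33.32 m/s

At maximum height v_y = 0, so (v₀ sin θ)² = 2 g H.
v₀ sin 55.32° = √(2 × 10 × 37.53) = 27.397 m/s.
v₀ = 27.397 / sin 55.32° = 27.397 / 0.8223 = 33.32 m/s.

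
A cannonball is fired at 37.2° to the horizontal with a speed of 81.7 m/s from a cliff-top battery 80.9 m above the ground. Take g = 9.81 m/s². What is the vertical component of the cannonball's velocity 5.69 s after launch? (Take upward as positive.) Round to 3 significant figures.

Initial vertical component: v_y0 = 81.7 sin 37.2° = 49.40 m/s.
v_y(t) = v_y0 − g t = 49.40 − 9.81 × 5.69 = -6.42 m/s.

-6.42 m/s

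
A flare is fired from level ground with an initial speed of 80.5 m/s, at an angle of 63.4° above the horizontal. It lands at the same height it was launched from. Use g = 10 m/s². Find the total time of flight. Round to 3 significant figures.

Vertical component: v_y = 80.5 sin 63.4° = 71.98 m/s.
For a projectile landing at launch height, time of flight is t = 2 v_y / g = 2 × 71.98 / 10 = 14.4 s.

14.4 s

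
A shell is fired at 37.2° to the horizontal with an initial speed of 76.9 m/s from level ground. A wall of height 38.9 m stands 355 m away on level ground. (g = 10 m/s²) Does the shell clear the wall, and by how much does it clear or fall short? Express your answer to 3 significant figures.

Yes — it clears the wall by 62.6 m.

v_x = 76.9 cos 37.2° = 61.25 m/s; v_y0 = 76.9 sin 37.2° = 46.49 m/s.
Time to reach the wall: t = 355 / 61.25 = 5.796 s.
Height at that point: y = 46.49×5.796 − 5.000×5.796² = 101.5 m.
That is 101.5 − 38.9 = 62.6 m above the top of the wall, so the shell clears it.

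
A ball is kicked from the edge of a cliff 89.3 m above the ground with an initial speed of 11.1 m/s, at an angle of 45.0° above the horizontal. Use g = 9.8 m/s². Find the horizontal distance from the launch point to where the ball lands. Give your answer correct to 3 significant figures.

40.4 m

Components: v_x = 11.1 cos 45.0° = 7.849 m/s, v_y = 11.1 sin 45.0° = 7.849 m/s.
Vertical: 0 = 89.3 + 7.849 t − ½(9.8) t² ⇒ 4.900 t² − 7.849 t − 89.3 = 0.
t = [7.849 + √(61.61 + 1750)] / 9.800 = 5.144 s.
Horizontal: R = v_x · t = 7.849 × 5.144 = 40.4 m.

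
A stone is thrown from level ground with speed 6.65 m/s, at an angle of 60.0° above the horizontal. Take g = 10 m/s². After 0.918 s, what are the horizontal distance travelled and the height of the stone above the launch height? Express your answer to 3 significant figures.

x = 3.05 m, y = 1.07 m

v_x = 6.65 cos 60.0° = 3.325 m/s; v_y0 = 6.65 sin 60.0° = 5.759 m/s.
x = v_x t = 3.325 × 0.918 = 3.05 m.
y = v_y0 t − ½ g t² = 5.759×0.918 − 5.000×0.918² = 1.07 m.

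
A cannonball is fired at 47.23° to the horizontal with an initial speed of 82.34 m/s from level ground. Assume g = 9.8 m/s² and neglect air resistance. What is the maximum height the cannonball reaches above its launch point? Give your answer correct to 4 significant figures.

186.4 m

Vertical component of launch velocity: v_y = 82.34 sin 47.23° = 60.445 m/s.
At the highest point the vertical velocity is zero, so v_y² = 2 g h_max.
h_max = (60.445)² / (2 × 9.8) = 3653.6 / 19.60 = 186.4 m.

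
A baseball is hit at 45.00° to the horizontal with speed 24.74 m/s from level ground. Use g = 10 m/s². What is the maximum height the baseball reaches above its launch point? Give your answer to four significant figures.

Vertical component of launch velocity: v_y = 24.74 sin 45.00° = 17.494 m/s.
At the highest point the vertical velocity is zero, so v_y² = 2 g h_max.
h_max = (17.494)² / (2 × 10) = 306.04 / 20.00 = 15.30 m.

15.30 m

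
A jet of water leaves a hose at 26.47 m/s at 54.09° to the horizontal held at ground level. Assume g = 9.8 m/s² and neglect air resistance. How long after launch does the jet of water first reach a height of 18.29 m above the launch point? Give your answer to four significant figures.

v_y0 = 26.47 sin 54.09° = 21.439 m/s.
Set y = v_y0 t − ½ g t² = 18.29: 4.900 t² − 21.439 t + 18.29 = 0.
t = [21.439 ± √(459.63 − 358.48)] / 9.8 = (21.439 ± 10.057) / 9.8, giving t = 1.161 s or t = 3.214 s.
The jet of water is on the way up at the first time, so t = 1.161 s.

1.161 s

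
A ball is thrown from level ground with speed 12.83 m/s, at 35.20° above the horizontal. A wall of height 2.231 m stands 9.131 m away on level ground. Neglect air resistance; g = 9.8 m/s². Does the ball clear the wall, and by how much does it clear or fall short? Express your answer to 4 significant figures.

v_x = 12.83 cos 35.20° = 10.484 m/s; v_y0 = 12.83 sin 35.20° = 7.3956 m/s.
Time to reach the wall: t = 9.131 / 10.484 = 0.87095 s.
Height at that point: y = 7.3956×0.87095 − 4.900×0.87095² = 2.7243 m.
That is 2.7243 − 2.231 = 0.4933 m above the top of the wall, so the ball clears it.

Yes — it clears the wall by 0.4933 m.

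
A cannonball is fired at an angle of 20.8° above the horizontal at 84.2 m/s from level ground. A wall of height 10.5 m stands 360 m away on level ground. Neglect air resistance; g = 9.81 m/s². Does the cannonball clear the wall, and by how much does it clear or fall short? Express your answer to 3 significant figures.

v_x = 84.2 cos 20.8° = 78.71 m/s; v_y0 = 84.2 sin 20.8° = 29.90 m/s.
Time to reach the wall: t = 360 / 78.71 = 4.574 s.
Height at that point: y = 29.90×4.574 − 4.905×4.574² = 34.14 m.
That is 34.14 − 10.5 = 23.6 m above the top of the wall, so the cannonball clears it.

Yes — it clears the wall by 23.6 m.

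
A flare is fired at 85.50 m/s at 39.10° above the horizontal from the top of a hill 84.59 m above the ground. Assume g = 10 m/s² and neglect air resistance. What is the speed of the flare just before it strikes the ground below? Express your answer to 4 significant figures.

v_x = 85.50 cos 39.10° = 66.352 m/s is unchanged throughout.
For the vertical component, v_y² = v_y0² + 2 g h = (53.923)² + 2×10×84.59 = 4599.5, so |v_y| = 67.820 m/s.
Impact speed = √(v_x² + v_y²) = √(4402.6 + 4599.5) = 94.88 m/s.

94.88 m/s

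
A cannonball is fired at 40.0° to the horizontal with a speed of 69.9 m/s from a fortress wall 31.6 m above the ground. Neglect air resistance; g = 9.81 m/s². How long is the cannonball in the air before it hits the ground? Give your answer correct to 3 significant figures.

9.82 s

Vertical component: v_y = 69.9 sin 40.0° = 44.93 m/s.
Taking up as positive with launch at y = 31.6 m, landing at y = 0: 0 = 31.6 + 44.93 t − ½(9.81) t².
Solving 4.905 t² − 44.93 t − 31.6 = 0 gives t = [44.93 + √(44.93² + 4·4.905·31.6)] / 9.810 = 9.82 s.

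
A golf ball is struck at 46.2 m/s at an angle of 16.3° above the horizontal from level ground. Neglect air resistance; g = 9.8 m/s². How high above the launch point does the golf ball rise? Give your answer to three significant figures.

8.58 m

Vertical component of launch velocity: v_y = 46.2 sin 16.3° = 12.97 m/s.
At the highest point the vertical velocity is zero, so v_y² = 2 g h_max.
h_max = (12.97)² / (2 × 9.8) = 168.2 / 19.60 = 8.58 m.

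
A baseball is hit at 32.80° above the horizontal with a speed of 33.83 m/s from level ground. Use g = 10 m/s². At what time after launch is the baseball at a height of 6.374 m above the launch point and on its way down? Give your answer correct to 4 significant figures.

v_y0 = 33.83 sin 32.80° = 18.326 m/s.
Set y = v_y0 t − ½ g t² = 6.374: 5.000 t² − 18.326 t + 6.374 = 0.
t = [18.326 ± √(335.84 − 127.48)] / 10 = (18.326 ± 14.435) / 10, giving t = 0.3891 s or t = 3.276 s.
On the way down corresponds to the larger root: t = 3.276 s.

3.276 s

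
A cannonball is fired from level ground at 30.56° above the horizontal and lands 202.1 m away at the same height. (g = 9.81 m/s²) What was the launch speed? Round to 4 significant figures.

On level ground, R = v₀² sin(2θ) / g, so v₀ = √(R g / sin 2θ).
sin(2 × 30.56°) = 0.8756.
v₀ = √(202.1 × 9.81 / 0.8756) = √2264.3 = 47.58 m/s.

47.58 m/s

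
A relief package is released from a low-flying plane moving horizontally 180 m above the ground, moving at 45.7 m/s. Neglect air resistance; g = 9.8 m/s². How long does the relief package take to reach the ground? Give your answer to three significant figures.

6.06 s

The horizontal speed doesn't affect the fall. With v_y0 = 0, h = ½ g t².
t = √(2 × 180 / 9.8) = √36.73 = 6.06 s.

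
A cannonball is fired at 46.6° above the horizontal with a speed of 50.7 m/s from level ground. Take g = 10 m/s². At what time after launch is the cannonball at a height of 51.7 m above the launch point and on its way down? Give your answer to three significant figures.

v_y0 = 50.7 sin 46.6° = 36.84 m/s.
Set y = v_y0 t − ½ g t² = 51.7: 5.000 t² − 36.84 t + 51.7 = 0.
t = [36.84 ± √(1357 − 1034)] / 10 = (36.84 ± 17.97) / 10, giving t = 1.89 s or t = 5.48 s.
On the way down corresponds to the larger root: t = 5.48 s.

5.48 s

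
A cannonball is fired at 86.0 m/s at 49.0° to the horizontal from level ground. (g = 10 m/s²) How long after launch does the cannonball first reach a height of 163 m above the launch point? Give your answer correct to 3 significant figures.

v_y0 = 86.0 sin 49.0° = 64.91 m/s.
Set y = v_y0 t − ½ g t² = 163: 5.000 t² − 64.91 t + 163 = 0.
t = [64.91 ± √(4213 − 3260)] / 10 = (64.91 ± 30.87) / 10, giving t = 3.40 s or t = 9.58 s.
The cannonball is on the way up at the first time, so t = 3.40 s.

3.40 s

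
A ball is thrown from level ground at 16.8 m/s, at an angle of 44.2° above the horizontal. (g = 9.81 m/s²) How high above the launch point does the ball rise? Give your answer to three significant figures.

6.99 m

Vertical component of launch velocity: v_y = 16.8 sin 44.2° = 11.71 m/s.
At the highest point the vertical velocity is zero, so v_y² = 2 g h_max.
h_max = (11.71)² / (2 × 9.81) = 137.1 / 19.62 = 6.99 m.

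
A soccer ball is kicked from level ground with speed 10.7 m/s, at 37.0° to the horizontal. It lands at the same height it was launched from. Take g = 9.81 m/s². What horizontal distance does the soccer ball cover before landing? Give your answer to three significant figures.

Components: v_x = 10.7 cos 37.0° = 8.545 m/s, v_y = 10.7 sin 37.0° = 6.439 m/s.
Time of flight (same landing height): t = 2 v_y / g = 2 × 6.439 / 9.81 = 1.313 s.
Range: R = v_x · t = 8.545 × 1.313 = 11.2 m.

11.2 m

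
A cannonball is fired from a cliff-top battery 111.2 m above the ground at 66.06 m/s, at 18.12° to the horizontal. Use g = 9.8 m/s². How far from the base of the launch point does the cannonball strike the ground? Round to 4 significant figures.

458.4 m

Components: v_x = 66.06 cos 18.12° = 62.784 m/s, v_y = 66.06 sin 18.12° = 20.545 m/s.
Vertical: 0 = 111.2 + 20.545 t − ½(9.8) t² ⇒ 4.900 t² − 20.545 t − 111.2 = 0.
t = [20.545 + √(422.10 + 2179.5)] / 9.800 = 7.3011 s.
Horizontal: R = v_x · t = 62.784 × 7.3011 = 458.4 m.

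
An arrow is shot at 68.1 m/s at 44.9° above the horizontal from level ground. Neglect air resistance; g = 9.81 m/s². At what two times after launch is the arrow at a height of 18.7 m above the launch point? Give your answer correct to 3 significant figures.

0.406 s and 9.39 s

v_y0 = 68.1 sin 44.9° = 48.07 m/s.
Set y = v_y0 t − ½ g t² = 18.7: 4.905 t² − 48.07 t + 18.7 = 0.
t = [48.07 ± √(2311 − 366.9)] / 9.81 = (48.07 ± 44.09) / 9.81, giving t = 0.406 s or t = 9.39 s.
So the arrow is at 18.7 m at t = 0.406 s (rising) and t = 9.39 s (falling).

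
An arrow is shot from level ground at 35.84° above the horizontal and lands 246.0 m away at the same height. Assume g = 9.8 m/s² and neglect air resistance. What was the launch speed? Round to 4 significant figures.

50.39 m/s

On level ground, R = v₀² sin(2θ) / g, so v₀ = √(R g / sin 2θ).
sin(2 × 35.84°) = 0.9493.
v₀ = √(246.0 × 9.8 / 0.9493) = √2539.6 = 50.39 m/s.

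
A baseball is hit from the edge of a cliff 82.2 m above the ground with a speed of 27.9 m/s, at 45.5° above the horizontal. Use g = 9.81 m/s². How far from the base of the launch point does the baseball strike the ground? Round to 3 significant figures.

Components: v_x = 27.9 cos 45.5° = 19.56 m/s, v_y = 27.9 sin 45.5° = 19.90 m/s.
Vertical: 0 = 82.2 + 19.90 t − ½(9.81) t² ⇒ 4.905 t² − 19.90 t − 82.2 = 0.
t = [19.90 + √(396.0 + 1613)] / 9.810 = 6.598 s.
Horizontal: R = v_x · t = 19.56 × 6.598 = 129 m.

129 m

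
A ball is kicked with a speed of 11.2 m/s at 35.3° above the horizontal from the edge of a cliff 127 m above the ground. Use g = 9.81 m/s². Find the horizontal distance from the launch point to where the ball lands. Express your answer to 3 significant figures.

Components: v_x = 11.2 cos 35.3° = 9.141 m/s, v_y = 11.2 sin 35.3° = 6.472 m/s.
Vertical: 0 = 127 + 6.472 t − ½(9.81) t² ⇒ 4.905 t² − 6.472 t − 127 = 0.
t = [6.472 + √(41.89 + 2492)] / 9.810 = 5.791 s.
Horizontal: R = v_x · t = 9.141 × 5.791 = 52.9 m.

52.9 m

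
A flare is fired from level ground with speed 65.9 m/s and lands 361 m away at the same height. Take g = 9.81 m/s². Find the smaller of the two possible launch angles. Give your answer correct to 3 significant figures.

27.3°

Level-ground range: R = v₀² sin(2θ)/g ⇒ sin 2θ = R g / v₀² = 361×9.81/65.9² = 0.8155.
2θ = arcsin(0.8155) = 54.64° or 180° − 54.64° = 125.36°.
So θ = 27.3° or θ = 62.7°.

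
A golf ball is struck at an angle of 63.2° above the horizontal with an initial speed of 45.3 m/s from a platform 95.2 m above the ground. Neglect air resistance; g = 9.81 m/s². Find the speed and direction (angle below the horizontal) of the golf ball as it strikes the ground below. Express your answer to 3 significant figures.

v_x = 45.3 cos 63.2° = 20.42 m/s (constant).
|v_y| at impact = √((40.43)² + 2×9.81×95.2) = 59.18 m/s.
Speed = √(20.42² + 59.18²) = 62.6 m/s; angle = arctan(59.18/20.42) = 71.0° below horizontal.

62.6 m/s at 71.0° below the horizontal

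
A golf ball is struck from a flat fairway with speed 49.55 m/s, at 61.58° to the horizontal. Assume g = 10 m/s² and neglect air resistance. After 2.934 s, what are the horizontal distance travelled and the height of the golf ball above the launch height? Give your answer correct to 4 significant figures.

v_x = 49.55 cos 61.58° = 23.582 m/s; v_y0 = 49.55 sin 61.58° = 43.578 m/s.
x = v_x t = 23.582 × 2.934 = 69.19 m.
y = v_y0 t − ½ g t² = 43.578×2.934 − 5.000×2.934² = 84.82 m.

x = 69.19 m, y = 84.82 m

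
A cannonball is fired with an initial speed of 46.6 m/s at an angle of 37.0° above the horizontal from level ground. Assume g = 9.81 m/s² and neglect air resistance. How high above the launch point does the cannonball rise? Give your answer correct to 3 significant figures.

Vertical component of launch velocity: v_y = 46.6 sin 37.0° = 28.04 m/s.
At the highest point the vertical velocity is zero, so v_y² = 2 g h_max.
h_max = (28.04)² / (2 × 9.81) = 786.2 / 19.62 = 40.1 m.

40.1 m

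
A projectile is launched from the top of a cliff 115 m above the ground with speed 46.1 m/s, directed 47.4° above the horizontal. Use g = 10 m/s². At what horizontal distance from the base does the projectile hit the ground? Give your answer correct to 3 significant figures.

Components: v_x = 46.1 cos 47.4° = 31.20 m/s, v_y = 46.1 sin 47.4° = 33.93 m/s.
Vertical: 0 = 115 + 33.93 t − ½(10) t² ⇒ 5.000 t² − 33.93 t − 115 = 0.
t = [33.93 + √(1151 + 2300)] / 10.00 = 9.268 s.
Horizontal: R = v_x · t = 31.20 × 9.268 = 289 m.

289 m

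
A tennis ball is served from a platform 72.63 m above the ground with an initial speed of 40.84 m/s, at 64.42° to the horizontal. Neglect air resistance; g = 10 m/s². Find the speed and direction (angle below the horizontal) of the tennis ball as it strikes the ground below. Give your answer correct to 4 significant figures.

55.86 m/s at 71.60° below the horizontal

v_x = 40.84 cos 64.42° = 17.634 m/s (constant).
|v_y| at impact = √((36.837)² + 2×10×72.63) = 53.005 m/s.
Speed = √(17.634² + 53.005²) = 55.86 m/s; angle = arctan(53.005/17.634) = 71.60° below horizontal.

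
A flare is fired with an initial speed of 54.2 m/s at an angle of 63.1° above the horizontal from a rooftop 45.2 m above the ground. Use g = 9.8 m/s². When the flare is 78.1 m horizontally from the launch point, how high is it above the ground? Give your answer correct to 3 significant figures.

v_x = 54.2 cos 63.1° = 24.52 m/s, v_y0 = 54.2 sin 63.1° = 48.34 m/s.
Time to reach x = 78.1 m: t = x / v_x = 78.1 / 24.52 = 3.185 s.
y = 45.2 + v_y0 t − ½ g t² = 45.2 + 48.34×3.185 − 4.900×3.185² = 149 m.

149 m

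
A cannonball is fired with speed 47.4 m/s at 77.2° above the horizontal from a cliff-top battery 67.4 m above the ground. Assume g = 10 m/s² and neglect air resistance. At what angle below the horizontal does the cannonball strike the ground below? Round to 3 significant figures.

79.9°

v_x = 47.4 cos 77.2° = 10.50 m/s.
At impact |v_y| = √(v_y0² + 2 g h) = √(46.22² + 2×10×67.4) = 59.03 m/s.
Angle below horizontal = arctan(|v_y| / v_x) = arctan(59.03 / 10.50) = 79.9°.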